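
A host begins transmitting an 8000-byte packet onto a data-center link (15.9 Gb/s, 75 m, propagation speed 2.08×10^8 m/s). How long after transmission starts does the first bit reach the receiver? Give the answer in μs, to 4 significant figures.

0.3606 μs

First bit experiences only propagation delay: d/s = 75/208000000 = 0.3606 μs.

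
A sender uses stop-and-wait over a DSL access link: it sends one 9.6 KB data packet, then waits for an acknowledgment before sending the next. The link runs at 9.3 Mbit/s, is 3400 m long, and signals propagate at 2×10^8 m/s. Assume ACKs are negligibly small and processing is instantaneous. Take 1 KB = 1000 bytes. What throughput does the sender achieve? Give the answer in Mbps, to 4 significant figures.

t_tx = L/R = 76800/9300000 = 0.00825806 s.
t_prop = 3400/200000000 = 1.7e-05 s; RTT = 3.4e-05 s.
Cycle = t_tx + RTT = 0.00829206 s.
Throughput = L / cycle = 76800 / 0.00829206 = 9.262 Mbps.

9.262 Mbps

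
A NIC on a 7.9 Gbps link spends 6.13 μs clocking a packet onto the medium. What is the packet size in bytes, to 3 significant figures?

L = R × t_tx = 7900000000 b/s × 6.13e-06 s = 48427 bits.
In bytes: 48427 / 8 = 6050 bytes.

6050 bytes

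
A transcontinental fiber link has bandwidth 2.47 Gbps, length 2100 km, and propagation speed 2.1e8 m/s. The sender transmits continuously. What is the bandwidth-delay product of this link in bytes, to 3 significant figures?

3090000 bytes

Propagation delay = 2100000 / 210000000 = 0.01 s.
BDP = R × t_prop = 2470000000 × 0.01 = 24700000 bits.
In bytes: 24700000/8 = 3090000 bytes.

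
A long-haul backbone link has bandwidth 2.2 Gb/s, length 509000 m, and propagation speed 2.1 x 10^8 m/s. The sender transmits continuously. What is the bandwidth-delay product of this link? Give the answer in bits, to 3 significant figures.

5330000 bits

Propagation delay = 509000 / 210000000 = 0.00242381 s.
BDP = R × t_prop = 2200000000 × 0.00242381 = 5332380 bits.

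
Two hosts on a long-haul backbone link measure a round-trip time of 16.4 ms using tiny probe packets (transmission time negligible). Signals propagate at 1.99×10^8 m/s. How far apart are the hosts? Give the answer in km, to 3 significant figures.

One-way propagation = RTT/2 = 8.2 ms.
d = s × t = 199000000 × 0.0082 = 1630 km.

1630 km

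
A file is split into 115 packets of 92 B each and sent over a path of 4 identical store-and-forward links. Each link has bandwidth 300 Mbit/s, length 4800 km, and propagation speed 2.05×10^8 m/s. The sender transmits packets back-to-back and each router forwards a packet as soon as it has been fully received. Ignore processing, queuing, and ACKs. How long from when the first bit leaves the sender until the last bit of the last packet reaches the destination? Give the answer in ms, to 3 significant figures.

93.9 ms

Per-hop transmission t_tx = L/R = 736/300000000 = 0.00245333 ms.
Per-hop propagation t_prop = 4800000/2.05e+08 = 23.4146 ms.
Pipeline fill: first packet needs 4·t_tx to clear all hops; remaining 114 packets each add one t_tx.
Total = (4+115-1)·t_tx + 4·t_prop = 118·0.00245333 + 4·23.4146 = 93.9 ms.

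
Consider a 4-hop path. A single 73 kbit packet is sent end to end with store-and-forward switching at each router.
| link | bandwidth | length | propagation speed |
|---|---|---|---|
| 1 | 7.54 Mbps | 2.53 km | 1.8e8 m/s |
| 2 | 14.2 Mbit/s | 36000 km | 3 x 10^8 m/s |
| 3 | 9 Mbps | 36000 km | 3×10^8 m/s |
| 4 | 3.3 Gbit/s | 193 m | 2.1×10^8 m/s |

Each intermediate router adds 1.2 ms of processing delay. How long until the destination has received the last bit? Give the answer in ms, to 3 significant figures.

267 ms

L = 73000 bits.
Transmission delays (L/R per hop): 9.6817, 5.14085, 8.11111, 0.0221212 ms; sum = 22.9558 ms.
Propagation delays (d/s per hop): 0.0140556, 120, 120, 0.000919048 ms; sum = 240.015 ms.
Processing at 3 router(s): 3 × 1.2 ms = 3.6 ms.
End-to-end = 267 ms.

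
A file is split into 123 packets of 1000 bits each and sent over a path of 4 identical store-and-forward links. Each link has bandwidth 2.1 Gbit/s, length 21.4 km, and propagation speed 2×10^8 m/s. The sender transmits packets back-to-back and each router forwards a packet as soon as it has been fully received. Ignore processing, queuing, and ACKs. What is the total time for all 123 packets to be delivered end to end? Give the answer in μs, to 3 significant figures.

488 μs

Per-hop transmission t_tx = L/R = 1000/2100000000 = 0.47619 μs.
Per-hop propagation t_prop = 21400/200000000 = 107 μs.
Pipeline fill: first packet needs 4·t_tx to clear all hops; remaining 122 packets each add one t_tx.
Total = (4+123-1)·t_tx + 4·t_prop = 126·0.47619 + 4·107 = 488 μs.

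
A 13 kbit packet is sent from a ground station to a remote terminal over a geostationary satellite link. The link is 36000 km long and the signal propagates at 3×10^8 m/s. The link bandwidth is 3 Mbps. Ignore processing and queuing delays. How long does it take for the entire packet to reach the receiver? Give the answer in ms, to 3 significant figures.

124 ms

L = 13000 bits.
Transmission delay = L/R = 13000 / 3000000 = 4.33333 ms.
Propagation delay = d/s = 36000000 m / 300000000 m/s = 120 ms.
Total = 124 ms.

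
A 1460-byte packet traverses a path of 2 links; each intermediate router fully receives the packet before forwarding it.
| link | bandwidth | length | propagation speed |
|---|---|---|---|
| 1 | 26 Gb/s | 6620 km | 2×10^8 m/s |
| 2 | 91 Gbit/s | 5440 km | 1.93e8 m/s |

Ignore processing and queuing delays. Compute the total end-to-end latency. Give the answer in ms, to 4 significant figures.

61.29 ms

L = 1460 × 8 = 11680 bits.
Transmission delays (L/R per hop): 0.000449231, 0.000128352 ms; sum = 0.000577582 ms.
Propagation delays (d/s per hop): 33.1, 28.1865 ms; sum = 61.2865 ms.
End-to-end = 61.29 ms.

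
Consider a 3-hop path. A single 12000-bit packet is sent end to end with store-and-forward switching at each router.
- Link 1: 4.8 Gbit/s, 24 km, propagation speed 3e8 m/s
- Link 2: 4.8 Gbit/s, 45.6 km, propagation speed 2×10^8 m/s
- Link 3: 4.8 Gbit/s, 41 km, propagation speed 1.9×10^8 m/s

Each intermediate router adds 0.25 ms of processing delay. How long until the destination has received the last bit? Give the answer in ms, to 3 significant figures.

1.03 ms

Transmission delay per hop = L/R = 12000/4800000000 = 0.0025 ms; 3 hops → 0.0075 ms.
Propagation delays (d/s per hop): 0.08, 0.228, 0.215789 ms; sum = 0.523789 ms.
Processing at 2 router(s): 2 × 0.25 ms = 0.5 ms.
End-to-end = 1.03 ms.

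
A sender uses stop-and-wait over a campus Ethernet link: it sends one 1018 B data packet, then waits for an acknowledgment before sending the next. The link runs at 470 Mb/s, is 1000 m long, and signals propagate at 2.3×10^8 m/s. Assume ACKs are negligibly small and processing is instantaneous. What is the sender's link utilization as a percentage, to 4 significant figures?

t_tx = L/R = 8144/470000000 = 1.73277e-05 s.
t_prop = 1000/2.3e+08 = 4.34783e-06 s; RTT = 8.69565e-06 s.
Cycle = t_tx + RTT = 2.60233e-05 s.
Utilization = t_tx / cycle = 1.73277e-05/2.60233e-05 = 66.59 %.

66.59 %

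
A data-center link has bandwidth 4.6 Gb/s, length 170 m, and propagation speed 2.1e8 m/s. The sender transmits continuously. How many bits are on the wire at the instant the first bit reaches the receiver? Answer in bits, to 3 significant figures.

Propagation delay = 170 / 210000000 = 8.09524e-07 s.
BDP = R × t_prop = 4600000000 × 8.09524e-07 = 3723.81 bits.

3720 bits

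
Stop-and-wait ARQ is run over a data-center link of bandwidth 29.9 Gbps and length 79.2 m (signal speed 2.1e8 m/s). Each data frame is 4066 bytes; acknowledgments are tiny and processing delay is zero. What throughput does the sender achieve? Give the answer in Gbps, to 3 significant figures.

17.7 Gbps

t_tx = L/R = 32528/29900000000 = 1.08789e-06 s.
t_prop = 79.2/210000000 = 3.77143e-07 s; RTT = 7.54286e-07 s.
Cycle = t_tx + RTT = 1.84218e-06 s.
Throughput = L / cycle = 32528 / 1.84218e-06 = 17.7 Gbps.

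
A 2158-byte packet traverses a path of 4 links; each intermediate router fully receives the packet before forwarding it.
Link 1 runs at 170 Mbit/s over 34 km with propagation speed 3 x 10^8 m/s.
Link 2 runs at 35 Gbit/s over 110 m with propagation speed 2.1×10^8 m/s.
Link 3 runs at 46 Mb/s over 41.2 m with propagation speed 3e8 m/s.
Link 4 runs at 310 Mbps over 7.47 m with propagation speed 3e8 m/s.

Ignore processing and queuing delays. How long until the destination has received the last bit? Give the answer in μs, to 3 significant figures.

647 μs

L = 2158 × 8 = 17264 bits.
Transmission delays (L/R per hop): 101.553, 0.493257, 375.304, 55.6903 μs; sum = 533.041 μs.
Propagation delays (d/s per hop): 113.333, 0.52381, 0.137333, 0.0249 μs; sum = 114.019 μs.
End-to-end = 647 μs.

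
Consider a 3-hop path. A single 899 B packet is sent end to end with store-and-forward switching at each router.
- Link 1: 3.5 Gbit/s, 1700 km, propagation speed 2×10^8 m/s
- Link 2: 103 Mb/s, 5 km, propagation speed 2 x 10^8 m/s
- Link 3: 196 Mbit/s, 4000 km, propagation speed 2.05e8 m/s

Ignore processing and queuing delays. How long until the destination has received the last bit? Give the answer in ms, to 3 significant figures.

L = 899 × 8 = 7192 bits.
Transmission delays (L/R per hop): 0.00205486, 0.0698252, 0.0366939 ms; sum = 0.108574 ms.
Propagation delays (d/s per hop): 8.5, 0.025, 19.5122 ms; sum = 28.0372 ms.
End-to-end = 28.1 ms.

28.1 ms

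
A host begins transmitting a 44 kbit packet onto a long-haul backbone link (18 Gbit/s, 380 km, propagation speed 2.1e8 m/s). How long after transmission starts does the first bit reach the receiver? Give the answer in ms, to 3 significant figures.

First bit experiences only propagation delay: d/s = 380000/210000000 = 1.81 ms.

1.81 ms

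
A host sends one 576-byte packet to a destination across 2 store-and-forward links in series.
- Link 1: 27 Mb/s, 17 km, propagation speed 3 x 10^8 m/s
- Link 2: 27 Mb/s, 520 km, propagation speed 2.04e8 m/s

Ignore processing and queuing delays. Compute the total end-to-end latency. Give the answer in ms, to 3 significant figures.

L = 576 × 8 = 4608 bits.
Transmission delay per hop = L/R = 4608/27000000 = 0.170667 ms; 2 hops → 0.341333 ms.
Propagation delays (d/s per hop): 0.0566667, 2.54902 ms; sum = 2.60569 ms.
End-to-end = 2.95 ms.

2.95 ms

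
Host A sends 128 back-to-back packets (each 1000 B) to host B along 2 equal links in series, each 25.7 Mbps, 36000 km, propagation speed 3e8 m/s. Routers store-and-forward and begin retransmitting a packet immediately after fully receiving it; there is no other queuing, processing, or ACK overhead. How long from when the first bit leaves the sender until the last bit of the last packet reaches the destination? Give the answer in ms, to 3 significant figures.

Per-hop transmission t_tx = L/R = 8000/25700000 = 0.311284 ms.
Per-hop propagation t_prop = 36000000/300000000 = 120 ms.
Pipeline fill: first packet needs 2·t_tx to clear all hops; remaining 127 packets each add one t_tx.
Total = (2+128-1)·t_tx + 2·t_prop = 129·0.311284 + 2·120 = 280 ms.

280 ms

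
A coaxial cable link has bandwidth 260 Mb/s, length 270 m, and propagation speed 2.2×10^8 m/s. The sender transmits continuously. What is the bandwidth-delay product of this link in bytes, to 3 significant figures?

Propagation delay = 270 / 2.2e+08 = 1.22727e-06 s.
BDP = R × t_prop = 260000000 × 1.22727e-06 = 319.091 bits.
In bytes: 319.091/8 = 39.9 bytes.

39.9 bytes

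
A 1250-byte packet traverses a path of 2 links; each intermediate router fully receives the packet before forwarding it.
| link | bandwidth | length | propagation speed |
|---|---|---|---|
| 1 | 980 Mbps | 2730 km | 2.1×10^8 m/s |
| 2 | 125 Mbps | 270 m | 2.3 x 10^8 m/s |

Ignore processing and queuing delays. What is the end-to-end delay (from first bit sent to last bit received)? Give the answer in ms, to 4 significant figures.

13.09 ms

L = 1250 × 8 = 10000 bits.
Transmission delays (L/R per hop): 0.0102041, 0.08 ms; sum = 0.0902041 ms.
Propagation delays (d/s per hop): 13, 0.00117391 ms; sum = 13.0012 ms.
End-to-end = 13.09 ms.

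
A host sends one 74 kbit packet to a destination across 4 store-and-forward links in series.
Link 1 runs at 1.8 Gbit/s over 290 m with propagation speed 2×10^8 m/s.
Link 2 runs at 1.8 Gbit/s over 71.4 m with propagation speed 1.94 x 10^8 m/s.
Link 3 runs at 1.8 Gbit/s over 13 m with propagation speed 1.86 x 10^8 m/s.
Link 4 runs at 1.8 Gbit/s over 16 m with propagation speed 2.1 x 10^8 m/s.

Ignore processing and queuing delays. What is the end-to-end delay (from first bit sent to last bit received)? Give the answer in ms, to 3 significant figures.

0.166 ms

L = 74000 bits.
Transmission delay per hop = L/R = 74000/1800000000 = 0.0411111 ms; 4 hops → 0.164444 ms.
Propagation delays (d/s per hop): 0.00145, 0.000368041, 6.98925e-05, 7.61905e-05 ms; sum = 0.00196412 ms.
End-to-end = 0.166 ms.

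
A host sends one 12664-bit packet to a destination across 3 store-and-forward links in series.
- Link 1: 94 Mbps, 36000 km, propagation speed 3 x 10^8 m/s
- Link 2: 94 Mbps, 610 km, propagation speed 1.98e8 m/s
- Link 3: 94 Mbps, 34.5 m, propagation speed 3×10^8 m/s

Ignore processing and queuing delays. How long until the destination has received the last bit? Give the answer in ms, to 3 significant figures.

Transmission delay per hop = L/R = 12664/94000000 = 0.134723 ms; 3 hops → 0.40417 ms.
Propagation delays (d/s per hop): 120, 3.08081, 0.000115 ms; sum = 123.081 ms.
End-to-end = 123 ms.

123 ms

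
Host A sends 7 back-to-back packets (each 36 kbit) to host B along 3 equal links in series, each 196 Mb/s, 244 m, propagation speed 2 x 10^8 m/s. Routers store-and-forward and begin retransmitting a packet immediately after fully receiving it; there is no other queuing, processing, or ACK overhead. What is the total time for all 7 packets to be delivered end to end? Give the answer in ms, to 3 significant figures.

1.66 ms

Per-hop transmission t_tx = L/R = 36000/196000000 = 0.183673 ms.
Per-hop propagation t_prop = 244/200000000 = 0.00122 ms.
Pipeline fill: first packet needs 3·t_tx to clear all hops; remaining 6 packets each add one t_tx.
Total = (3+7-1)·t_tx + 3·t_prop = 9·0.183673 + 3·0.00122 = 1.66 ms.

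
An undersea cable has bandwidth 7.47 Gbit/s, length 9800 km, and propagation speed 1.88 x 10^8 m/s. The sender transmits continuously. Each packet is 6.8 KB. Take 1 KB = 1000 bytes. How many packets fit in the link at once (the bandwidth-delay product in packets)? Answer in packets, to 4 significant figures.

Propagation delay = 9800000 / 188000000 = 0.0521277 s.
BDP = R × t_prop = 7470000000 × 0.0521277 = 389394000 bits.
In packets of 54400 bits: 7158 packets.

7158 packets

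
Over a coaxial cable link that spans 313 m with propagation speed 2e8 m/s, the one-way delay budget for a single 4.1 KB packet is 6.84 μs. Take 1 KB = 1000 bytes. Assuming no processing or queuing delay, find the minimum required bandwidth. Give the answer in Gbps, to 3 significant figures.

6.22 Gbps

L = 32800 bits.
Propagation delay = 313 / 200000000 = 1.565 μs.
Transmission budget = 6.84 − 1.565 = 5.275 μs.
R ≥ L / t_tx = 32800 bits / 5.275e-06 s = 6.22 Gbps.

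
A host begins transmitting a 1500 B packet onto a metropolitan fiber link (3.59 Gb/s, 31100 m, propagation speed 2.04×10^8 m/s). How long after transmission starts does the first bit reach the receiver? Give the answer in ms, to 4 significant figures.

First bit experiences only propagation delay: d/s = 31100/204000000 = 0.1525 ms.

0.1525 ms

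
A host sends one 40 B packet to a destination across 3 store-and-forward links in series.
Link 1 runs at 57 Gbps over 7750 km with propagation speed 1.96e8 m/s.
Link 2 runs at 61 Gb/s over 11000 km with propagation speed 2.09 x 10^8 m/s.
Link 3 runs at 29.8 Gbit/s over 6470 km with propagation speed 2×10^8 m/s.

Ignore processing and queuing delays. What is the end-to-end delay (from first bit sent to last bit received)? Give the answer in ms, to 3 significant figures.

125 ms

L = 40 × 8 = 320 bits.
Transmission delays (L/R per hop): 5.61404e-06, 5.2459e-06, 1.07383e-05 ms; sum = 2.15982e-05 ms.
Propagation delays (d/s per hop): 39.5408, 52.6316, 32.35 ms; sum = 124.522 ms.
End-to-end = 125 ms.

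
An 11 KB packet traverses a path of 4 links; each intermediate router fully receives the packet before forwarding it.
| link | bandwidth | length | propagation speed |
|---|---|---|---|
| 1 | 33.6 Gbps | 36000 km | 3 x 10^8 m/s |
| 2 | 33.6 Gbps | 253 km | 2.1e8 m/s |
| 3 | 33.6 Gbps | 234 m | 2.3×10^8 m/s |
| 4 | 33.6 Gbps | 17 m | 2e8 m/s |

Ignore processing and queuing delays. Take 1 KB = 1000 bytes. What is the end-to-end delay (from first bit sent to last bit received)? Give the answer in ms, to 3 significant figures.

121 ms

L = 88000 bits.
Transmission delay per hop = L/R = 88000/33600000000 = 0.00261905 ms; 4 hops → 0.0104762 ms.
Propagation delays (d/s per hop): 120, 1.20476, 0.00101739, 8.5e-05 ms; sum = 121.206 ms.
End-to-end = 121 ms.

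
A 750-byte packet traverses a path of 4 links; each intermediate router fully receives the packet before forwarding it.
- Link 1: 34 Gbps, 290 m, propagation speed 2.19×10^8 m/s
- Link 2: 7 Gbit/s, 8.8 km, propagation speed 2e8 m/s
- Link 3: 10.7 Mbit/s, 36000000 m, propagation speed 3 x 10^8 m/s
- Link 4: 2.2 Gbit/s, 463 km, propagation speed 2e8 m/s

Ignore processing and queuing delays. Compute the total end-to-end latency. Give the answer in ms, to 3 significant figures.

123 ms

L = 750 × 8 = 6000 bits.
Transmission delays (L/R per hop): 0.000176471, 0.000857143, 0.560748, 0.00272727 ms; sum = 0.564509 ms.
Propagation delays (d/s per hop): 0.0013242, 0.044, 120, 2.315 ms; sum = 122.36 ms.
End-to-end = 123 ms.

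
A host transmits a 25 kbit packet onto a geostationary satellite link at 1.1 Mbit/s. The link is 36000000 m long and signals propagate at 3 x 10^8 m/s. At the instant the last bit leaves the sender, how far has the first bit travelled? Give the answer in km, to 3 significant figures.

6820 km

t_tx = L/R = 25000/1100000 = 0.0227273 s.
Distance = s × t_tx = 300000000 × 0.0227273 = 6820 km.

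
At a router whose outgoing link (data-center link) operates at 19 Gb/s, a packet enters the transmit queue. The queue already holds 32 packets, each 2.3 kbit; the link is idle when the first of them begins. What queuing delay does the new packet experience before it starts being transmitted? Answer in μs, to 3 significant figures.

Each queued packet: L/R = 2300/19000000000 = 0.121053 μs.
32 queued → 3.87368 μs.
Queuing delay = 3.87 μs.

3.87 μs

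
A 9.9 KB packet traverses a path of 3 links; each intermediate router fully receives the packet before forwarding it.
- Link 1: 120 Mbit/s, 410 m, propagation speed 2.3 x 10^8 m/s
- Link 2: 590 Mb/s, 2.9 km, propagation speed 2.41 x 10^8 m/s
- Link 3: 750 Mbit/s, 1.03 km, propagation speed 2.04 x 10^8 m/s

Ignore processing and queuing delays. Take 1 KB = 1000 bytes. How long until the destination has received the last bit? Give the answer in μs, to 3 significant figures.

919 μs

L = 79200 bits.
Transmission delays (L/R per hop): 660, 134.237, 105.6 μs; sum = 899.837 μs.
Propagation delays (d/s per hop): 1.78261, 12.0332, 5.04902 μs; sum = 18.8648 μs.
End-to-end = 919 μs.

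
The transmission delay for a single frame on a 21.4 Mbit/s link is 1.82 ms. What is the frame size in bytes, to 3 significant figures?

4870 bytes

L = R × t_tx = 21400000 b/s × 0.00182 s = 38948 bits.
In bytes: 38948 / 8 = 4870 bytes.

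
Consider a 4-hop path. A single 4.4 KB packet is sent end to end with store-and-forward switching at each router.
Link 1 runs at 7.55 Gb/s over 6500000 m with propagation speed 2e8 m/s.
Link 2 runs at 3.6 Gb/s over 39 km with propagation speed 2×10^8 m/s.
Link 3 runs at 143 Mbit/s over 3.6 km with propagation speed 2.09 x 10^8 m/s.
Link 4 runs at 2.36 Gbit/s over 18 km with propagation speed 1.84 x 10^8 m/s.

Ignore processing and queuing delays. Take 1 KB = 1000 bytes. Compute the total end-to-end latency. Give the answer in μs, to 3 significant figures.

33100 μs

L = 35200 bits.
Transmission delays (L/R per hop): 4.66225, 9.77778, 246.154, 14.9153 μs; sum = 275.509 μs.
Propagation delays (d/s per hop): 32500, 195, 17.2249, 97.8261 μs; sum = 32810.1 μs.
End-to-end = 33100 μs.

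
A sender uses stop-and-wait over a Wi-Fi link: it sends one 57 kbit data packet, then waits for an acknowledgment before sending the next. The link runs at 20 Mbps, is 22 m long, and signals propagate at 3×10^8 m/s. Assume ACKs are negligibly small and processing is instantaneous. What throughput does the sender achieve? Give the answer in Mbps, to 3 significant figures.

20.0 Mbps

t_tx = L/R = 57000/20000000 = 0.00285 s.
t_prop = 22/300000000 = 7.33333e-08 s; RTT = 1.46667e-07 s.
Cycle = t_tx + RTT = 0.00285015 s.
Throughput = L / cycle = 57000 / 0.00285015 = 20.0 Mbps.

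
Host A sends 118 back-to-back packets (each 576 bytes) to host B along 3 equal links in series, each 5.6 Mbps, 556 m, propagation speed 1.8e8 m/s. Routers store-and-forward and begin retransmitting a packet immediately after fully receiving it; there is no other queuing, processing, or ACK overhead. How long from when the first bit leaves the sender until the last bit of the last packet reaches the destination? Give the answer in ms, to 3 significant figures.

98.8 ms

Per-hop transmission t_tx = L/R = 4608/5600000 = 0.822857 ms.
Per-hop propagation t_prop = 556/180000000 = 0.00308889 ms.
Pipeline fill: first packet needs 3·t_tx to clear all hops; remaining 117 packets each add one t_tx.
Total = (3+118-1)·t_tx + 3·t_prop = 120·0.822857 + 3·0.00308889 = 98.8 ms.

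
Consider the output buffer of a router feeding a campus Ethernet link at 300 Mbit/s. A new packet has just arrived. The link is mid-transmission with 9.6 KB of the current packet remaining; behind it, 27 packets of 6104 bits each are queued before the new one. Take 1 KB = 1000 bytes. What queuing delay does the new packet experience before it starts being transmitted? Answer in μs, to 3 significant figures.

Each queued packet: L/R = 6104/300000000 = 20.3467 μs.
27 queued → 549.36 μs.
Plus remaining 76800 bits of current packet: 256 μs.
Queuing delay = 805 μs.

805 μs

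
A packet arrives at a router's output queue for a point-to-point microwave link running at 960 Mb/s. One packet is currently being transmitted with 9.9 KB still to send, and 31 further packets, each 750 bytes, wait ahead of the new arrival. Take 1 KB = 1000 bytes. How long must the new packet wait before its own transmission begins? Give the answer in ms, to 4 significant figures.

0.2763 ms

Each queued packet: L/R = 6000/960000000 = 0.00625 ms.
31 queued → 0.19375 ms.
Plus remaining 79200 bits of current packet: 0.0825 ms.
Queuing delay = 0.2763 ms.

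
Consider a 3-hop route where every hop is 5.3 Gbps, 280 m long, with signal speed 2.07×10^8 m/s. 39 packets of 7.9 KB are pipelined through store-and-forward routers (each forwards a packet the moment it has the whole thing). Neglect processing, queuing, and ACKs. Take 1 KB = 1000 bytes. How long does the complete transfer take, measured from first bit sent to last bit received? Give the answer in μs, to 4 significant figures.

493.0 μs

Per-hop transmission t_tx = L/R = 63200/5300000000 = 11.9245 μs.
Per-hop propagation t_prop = 280/2.07e+08 = 1.35266 μs.
Pipeline fill: first packet needs 3·t_tx to clear all hops; remaining 38 packets each add one t_tx.
Total = (3+39-1)·t_tx + 3·t_prop = 41·11.9245 + 3·1.35266 = 493.0 μs.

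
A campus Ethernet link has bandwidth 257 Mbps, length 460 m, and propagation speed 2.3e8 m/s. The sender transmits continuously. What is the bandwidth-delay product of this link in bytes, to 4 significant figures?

Propagation delay = 460 / 2.3e+08 = 2e-06 s.
BDP = R × t_prop = 257000000 × 2e-06 = 514 bits.
In bytes: 514/8 = 64.25 bytes.

64.25 bytes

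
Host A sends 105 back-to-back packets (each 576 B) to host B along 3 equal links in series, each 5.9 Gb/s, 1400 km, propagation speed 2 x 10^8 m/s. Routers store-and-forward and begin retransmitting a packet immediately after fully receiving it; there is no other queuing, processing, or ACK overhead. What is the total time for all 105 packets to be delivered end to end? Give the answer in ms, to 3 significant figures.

21.1 ms

Per-hop transmission t_tx = L/R = 4608/5900000000 = 0.000781017 ms.
Per-hop propagation t_prop = 1400000/200000000 = 7 ms.
Pipeline fill: first packet needs 3·t_tx to clear all hops; remaining 104 packets each add one t_tx.
Total = (3+105-1)·t_tx + 3·t_prop = 107·0.000781017 + 3·7 = 21.1 ms.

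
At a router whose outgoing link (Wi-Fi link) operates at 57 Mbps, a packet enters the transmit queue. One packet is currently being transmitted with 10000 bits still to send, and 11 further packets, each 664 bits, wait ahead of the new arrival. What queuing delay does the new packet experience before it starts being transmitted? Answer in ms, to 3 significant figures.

Each queued packet: L/R = 664/57000000 = 0.0116491 ms.
11 queued → 0.12814 ms.
Plus remaining 10000 bits of current packet: 0.175439 ms.
Queuing delay = 0.304 ms.

0.304 ms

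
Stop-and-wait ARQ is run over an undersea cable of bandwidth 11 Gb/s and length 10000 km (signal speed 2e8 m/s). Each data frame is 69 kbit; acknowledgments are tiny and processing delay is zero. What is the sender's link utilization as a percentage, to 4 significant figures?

t_tx = L/R = 69000/11000000000 = 6.27273e-06 s.
t_prop = 10000000/200000000 = 0.05 s; RTT = 0.1 s.
Cycle = t_tx + RTT = 0.100006 s.
Utilization = t_tx / cycle = 6.27273e-06/0.100006 = 0.006272 %.

0.006272 %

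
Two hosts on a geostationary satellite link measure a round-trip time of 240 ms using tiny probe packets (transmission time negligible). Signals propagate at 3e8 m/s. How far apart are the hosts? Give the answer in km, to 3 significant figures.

36000 km

One-way propagation = RTT/2 = 120 ms.
d = s × t = 300000000 × 0.12 = 36000 km.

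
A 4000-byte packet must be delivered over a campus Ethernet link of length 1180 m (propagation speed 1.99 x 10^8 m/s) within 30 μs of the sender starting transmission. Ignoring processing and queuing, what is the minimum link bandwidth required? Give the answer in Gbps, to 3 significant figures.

1.33 Gbps

L = 32000 bits.
Propagation delay = 1180 / 199000000 = 5.92965 μs.
Transmission budget = 30 − 5.92965 = 24.0704 μs.
R ≥ L / t_tx = 32000 bits / 2.40704e-05 s = 1.33 Gbps.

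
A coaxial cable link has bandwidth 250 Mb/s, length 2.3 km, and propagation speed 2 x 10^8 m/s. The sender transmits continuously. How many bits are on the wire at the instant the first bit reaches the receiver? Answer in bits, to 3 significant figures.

Propagation delay = 2300 / 200000000 = 1.15e-05 s.
BDP = R × t_prop = 250000000 × 1.15e-05 = 2875 bits.

2880 bits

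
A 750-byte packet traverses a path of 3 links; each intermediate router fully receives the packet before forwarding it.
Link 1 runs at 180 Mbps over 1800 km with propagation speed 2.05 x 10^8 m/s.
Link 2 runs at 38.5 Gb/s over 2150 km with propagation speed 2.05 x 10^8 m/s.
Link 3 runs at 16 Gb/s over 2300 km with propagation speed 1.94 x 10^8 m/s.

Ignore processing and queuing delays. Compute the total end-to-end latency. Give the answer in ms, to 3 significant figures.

31.2 ms

L = 750 × 8 = 6000 bits.
Transmission delays (L/R per hop): 0.0333333, 0.000155844, 0.000375 ms; sum = 0.0338642 ms.
Propagation delays (d/s per hop): 8.78049, 10.4878, 11.8557 ms; sum = 31.124 ms.
End-to-end = 31.2 ms.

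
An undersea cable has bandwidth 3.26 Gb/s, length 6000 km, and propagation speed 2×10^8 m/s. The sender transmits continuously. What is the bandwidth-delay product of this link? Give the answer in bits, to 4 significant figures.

Propagation delay = 6000000 / 200000000 = 0.03 s.
BDP = R × t_prop = 3260000000 × 0.03 = 97800000 bits.

97800000 bits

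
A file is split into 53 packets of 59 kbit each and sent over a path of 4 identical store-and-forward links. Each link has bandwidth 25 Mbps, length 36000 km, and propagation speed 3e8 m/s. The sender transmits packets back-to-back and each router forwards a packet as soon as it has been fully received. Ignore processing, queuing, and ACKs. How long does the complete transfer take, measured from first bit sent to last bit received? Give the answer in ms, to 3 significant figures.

Per-hop transmission t_tx = L/R = 59000/25000000 = 2.36 ms.
Per-hop propagation t_prop = 36000000/300000000 = 120 ms.
Pipeline fill: first packet needs 4·t_tx to clear all hops; remaining 52 packets each add one t_tx.
Total = (4+53-1)·t_tx + 4·t_prop = 56·2.36 + 4·120 = 612 ms.

612 ms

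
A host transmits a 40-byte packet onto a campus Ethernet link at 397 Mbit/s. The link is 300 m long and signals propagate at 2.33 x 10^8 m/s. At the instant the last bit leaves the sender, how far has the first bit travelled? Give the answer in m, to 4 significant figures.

187.8 m

t_tx = L/R = 320/397000000 = 8.06045e-07 s.
Distance = s × t_tx = 233000000 × 8.06045e-07 = 187.8 m.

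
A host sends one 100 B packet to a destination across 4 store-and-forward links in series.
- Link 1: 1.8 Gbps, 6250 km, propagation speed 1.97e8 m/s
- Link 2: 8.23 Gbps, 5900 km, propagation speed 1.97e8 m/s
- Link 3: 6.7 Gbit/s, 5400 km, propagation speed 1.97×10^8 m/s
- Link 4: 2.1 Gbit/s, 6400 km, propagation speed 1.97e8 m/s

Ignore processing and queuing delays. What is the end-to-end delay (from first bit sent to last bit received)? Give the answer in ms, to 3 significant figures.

L = 100 × 8 = 800 bits.
Transmission delays (L/R per hop): 0.000444444, 9.72053e-05, 0.000119403, 0.000380952 ms; sum = 0.00104201 ms.
Propagation delays (d/s per hop): 31.7259, 29.9492, 27.4112, 32.4873 ms; sum = 121.574 ms.
End-to-end = 122 ms.

122 ms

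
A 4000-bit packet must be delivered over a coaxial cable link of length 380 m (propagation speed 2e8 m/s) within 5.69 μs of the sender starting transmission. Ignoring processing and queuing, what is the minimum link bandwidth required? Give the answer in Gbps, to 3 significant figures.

Propagation delay = 380 / 200000000 = 1.9 μs.
Transmission budget = 5.69 − 1.9 = 3.79 μs.
R ≥ L / t_tx = 4000 bits / 3.79e-06 s = 1.06 Gbps.

1.06 Gbps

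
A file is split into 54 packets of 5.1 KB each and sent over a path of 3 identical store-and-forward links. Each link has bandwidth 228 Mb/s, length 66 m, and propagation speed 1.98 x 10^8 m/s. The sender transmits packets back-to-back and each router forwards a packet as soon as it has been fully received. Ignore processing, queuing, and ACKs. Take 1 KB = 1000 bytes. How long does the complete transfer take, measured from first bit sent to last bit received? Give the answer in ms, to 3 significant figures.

10.0 ms

Per-hop transmission t_tx = L/R = 40800/228000000 = 0.178947 ms.
Per-hop propagation t_prop = 66/198000000 = 0.000333333 ms.
Pipeline fill: first packet needs 3·t_tx to clear all hops; remaining 53 packets each add one t_tx.
Total = (3+54-1)·t_tx + 3·t_prop = 56·0.178947 + 3·0.000333333 = 10.0 ms.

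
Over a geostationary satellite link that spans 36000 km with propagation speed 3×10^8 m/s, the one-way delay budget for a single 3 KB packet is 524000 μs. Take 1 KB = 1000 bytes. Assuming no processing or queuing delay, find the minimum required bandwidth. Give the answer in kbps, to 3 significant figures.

L = 24000 bits.
Propagation delay = 36000000 / 300000000 = 120000 μs.
Transmission budget = 524000 − 120000 = 404000 μs.
R ≥ L / t_tx = 24000 bits / 0.404 s = 59.4 kbps.

59.4 kbps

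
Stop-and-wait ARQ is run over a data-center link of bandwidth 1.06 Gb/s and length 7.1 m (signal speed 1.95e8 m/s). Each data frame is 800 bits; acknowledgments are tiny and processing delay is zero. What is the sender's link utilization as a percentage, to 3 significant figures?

t_tx = L/R = 800/1060000000 = 7.54717e-07 s.
t_prop = 7.1/195000000 = 3.64103e-08 s; RTT = 7.28205e-08 s.
Cycle = t_tx + RTT = 8.27537e-07 s.
Utilization = t_tx / cycle = 7.54717e-07/8.27537e-07 = 91.2 %.

91.2 %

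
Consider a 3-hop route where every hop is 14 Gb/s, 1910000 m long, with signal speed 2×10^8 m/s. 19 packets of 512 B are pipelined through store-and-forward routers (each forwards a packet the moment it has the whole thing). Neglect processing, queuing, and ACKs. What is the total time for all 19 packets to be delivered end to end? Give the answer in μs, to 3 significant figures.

Per-hop transmission t_tx = L/R = 4096/14000000000 = 0.292571 μs.
Per-hop propagation t_prop = 1910000/200000000 = 9550 μs.
Pipeline fill: first packet needs 3·t_tx to clear all hops; remaining 18 packets each add one t_tx.
Total = (3+19-1)·t_tx + 3·t_prop = 21·0.292571 + 3·9550 = 28700 μs.

28700 μs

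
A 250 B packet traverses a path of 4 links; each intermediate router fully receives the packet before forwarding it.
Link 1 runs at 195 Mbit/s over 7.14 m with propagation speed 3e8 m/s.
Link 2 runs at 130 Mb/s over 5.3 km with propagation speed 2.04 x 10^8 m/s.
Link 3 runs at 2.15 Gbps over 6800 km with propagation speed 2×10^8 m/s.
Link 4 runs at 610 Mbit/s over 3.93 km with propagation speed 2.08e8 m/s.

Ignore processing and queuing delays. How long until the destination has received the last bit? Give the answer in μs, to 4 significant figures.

L = 250 × 8 = 2000 bits.
Transmission delays (L/R per hop): 10.2564, 15.3846, 0.930233, 3.27869 μs; sum = 29.8499 μs.
Propagation delays (d/s per hop): 0.0238, 25.9804, 34000, 18.8942 μs; sum = 34044.9 μs.
End-to-end = 34070 μs.

34070 μs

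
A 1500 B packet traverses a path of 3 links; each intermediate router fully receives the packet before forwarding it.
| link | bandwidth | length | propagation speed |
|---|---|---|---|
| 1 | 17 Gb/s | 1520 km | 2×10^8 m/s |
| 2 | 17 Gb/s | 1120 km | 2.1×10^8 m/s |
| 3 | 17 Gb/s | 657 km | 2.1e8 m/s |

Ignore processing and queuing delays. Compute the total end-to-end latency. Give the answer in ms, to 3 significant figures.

L = 1500 × 8 = 12000 bits.
Transmission delay per hop = L/R = 12000/17000000000 = 0.000705882 ms; 3 hops → 0.00211765 ms.
Propagation delays (d/s per hop): 7.6, 5.33333, 3.12857 ms; sum = 16.0619 ms.
End-to-end = 16.1 ms.

16.1 ms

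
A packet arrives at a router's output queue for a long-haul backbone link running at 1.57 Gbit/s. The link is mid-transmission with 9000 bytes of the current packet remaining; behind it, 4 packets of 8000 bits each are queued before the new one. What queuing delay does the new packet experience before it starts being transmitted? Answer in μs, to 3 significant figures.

Each queued packet: L/R = 8000/1570000000 = 5.09554 μs.
4 queued → 20.3822 μs.
Plus remaining 72000 bits of current packet: 45.8599 μs.
Queuing delay = 66.2 μs.

66.2 μs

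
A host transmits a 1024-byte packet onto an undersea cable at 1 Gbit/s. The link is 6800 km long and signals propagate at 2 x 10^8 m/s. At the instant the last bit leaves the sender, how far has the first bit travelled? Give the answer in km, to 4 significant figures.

t_tx = L/R = 8192/1000000000 = 8.192e-06 s.
Distance = s × t_tx = 200000000 × 8.192e-06 = 1.638 km.

1.638 km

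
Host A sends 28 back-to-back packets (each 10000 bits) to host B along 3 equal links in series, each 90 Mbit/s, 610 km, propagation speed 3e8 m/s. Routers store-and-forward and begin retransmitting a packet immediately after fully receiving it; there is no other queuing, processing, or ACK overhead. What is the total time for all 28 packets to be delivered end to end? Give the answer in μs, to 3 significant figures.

9430 μs

Per-hop transmission t_tx = L/R = 10000/90000000 = 111.111 μs.
Per-hop propagation t_prop = 610000/300000000 = 2033.33 μs.
Pipeline fill: first packet needs 3·t_tx to clear all hops; remaining 27 packets each add one t_tx.
Total = (3+28-1)·t_tx + 3·t_prop = 30·111.111 + 3·2033.33 = 9430 μs.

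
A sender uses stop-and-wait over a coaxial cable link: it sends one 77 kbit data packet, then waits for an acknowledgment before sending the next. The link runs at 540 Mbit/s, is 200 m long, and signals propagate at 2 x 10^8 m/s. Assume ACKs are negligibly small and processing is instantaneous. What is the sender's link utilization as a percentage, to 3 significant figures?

98.6 %

t_tx = L/R = 77000/540000000 = 0.000142593 s.
t_prop = 200/200000000 = 1e-06 s; RTT = 2e-06 s.
Cycle = t_tx + RTT = 0.000144593 s.
Utilization = t_tx / cycle = 0.000142593/0.000144593 = 98.6 %.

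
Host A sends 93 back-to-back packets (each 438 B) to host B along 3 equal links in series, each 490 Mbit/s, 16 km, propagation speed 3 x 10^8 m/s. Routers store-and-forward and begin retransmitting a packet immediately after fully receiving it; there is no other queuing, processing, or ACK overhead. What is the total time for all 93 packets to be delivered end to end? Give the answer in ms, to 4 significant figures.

0.8393 ms

Per-hop transmission t_tx = L/R = 3504/490000000 = 0.00715102 ms.
Per-hop propagation t_prop = 16000/300000000 = 0.0533333 ms.
Pipeline fill: first packet needs 3·t_tx to clear all hops; remaining 92 packets each add one t_tx.
Total = (3+93-1)·t_tx + 3·t_prop = 95·0.00715102 + 3·0.0533333 = 0.8393 ms.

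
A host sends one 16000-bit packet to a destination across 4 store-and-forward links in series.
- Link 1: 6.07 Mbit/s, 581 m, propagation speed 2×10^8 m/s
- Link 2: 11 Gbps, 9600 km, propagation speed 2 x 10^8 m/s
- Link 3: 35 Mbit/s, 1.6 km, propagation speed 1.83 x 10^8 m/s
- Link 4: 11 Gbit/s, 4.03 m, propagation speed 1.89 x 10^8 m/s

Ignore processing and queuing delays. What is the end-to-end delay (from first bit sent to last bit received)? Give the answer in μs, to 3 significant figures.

51100 μs

Transmission delays (L/R per hop): 2635.91, 1.45455, 457.143, 1.45455 μs; sum = 3095.97 μs.
Propagation delays (d/s per hop): 2.905, 48000, 8.74317, 0.0213228 μs; sum = 48011.7 μs.
End-to-end = 51100 μs.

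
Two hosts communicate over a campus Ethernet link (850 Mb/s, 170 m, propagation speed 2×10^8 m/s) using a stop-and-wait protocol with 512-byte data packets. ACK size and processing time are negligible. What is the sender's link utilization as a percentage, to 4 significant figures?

73.92 %

t_tx = L/R = 4096/850000000 = 4.81882e-06 s.
t_prop = 170/200000000 = 8.5e-07 s; RTT = 1.7e-06 s.
Cycle = t_tx + RTT = 6.51882e-06 s.
Utilization = t_tx / cycle = 4.81882e-06/6.51882e-06 = 73.92 %.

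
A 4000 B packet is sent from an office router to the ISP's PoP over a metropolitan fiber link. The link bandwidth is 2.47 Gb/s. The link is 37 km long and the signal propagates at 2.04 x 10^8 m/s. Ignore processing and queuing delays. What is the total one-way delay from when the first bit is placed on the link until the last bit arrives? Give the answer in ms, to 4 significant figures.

0.1943 ms

L = 4000 × 8 = 32000 bits.
Transmission delay = L/R = 32000 / 2470000000 = 0.0129555 ms.
Propagation delay = d/s = 37000 m / 204000000 m/s = 0.181373 ms.
Total = 0.1943 ms.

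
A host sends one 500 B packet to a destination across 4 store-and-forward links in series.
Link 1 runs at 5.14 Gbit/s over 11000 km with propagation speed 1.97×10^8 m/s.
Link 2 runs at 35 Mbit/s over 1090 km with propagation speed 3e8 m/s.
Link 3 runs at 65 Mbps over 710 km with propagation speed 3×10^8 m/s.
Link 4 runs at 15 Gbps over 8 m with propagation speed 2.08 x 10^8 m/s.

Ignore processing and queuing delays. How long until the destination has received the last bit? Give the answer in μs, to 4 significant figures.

L = 500 × 8 = 4000 bits.
Transmission delays (L/R per hop): 0.77821, 114.286, 61.5385, 0.266667 μs; sum = 176.869 μs.
Propagation delays (d/s per hop): 55837.6, 3633.33, 2366.67, 0.0384615 μs; sum = 61837.6 μs.
End-to-end = 62010 μs.

62010 μs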